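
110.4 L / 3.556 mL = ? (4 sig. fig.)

(110.4) / (3.556 × 10⁻³) = 31.046 × 10³

31050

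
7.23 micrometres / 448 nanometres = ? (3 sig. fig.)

16.1

(7.23e-6) / (448e-9) = 0.01614e3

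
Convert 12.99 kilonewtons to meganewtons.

kilo = 10^3, mega = 10^6; factor is 10^-3.
12.99 × 10^-3 = 0.01299

0.01299 meganewtons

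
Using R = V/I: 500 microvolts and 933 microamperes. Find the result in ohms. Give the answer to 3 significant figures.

(500 × 10^-6) / (933 × 10^-6) = 0.53591 Ω

0.536 ohms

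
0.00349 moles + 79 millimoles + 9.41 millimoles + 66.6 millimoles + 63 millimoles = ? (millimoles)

221.5 millimoles

In millimoles:
  0.00349 moles = 0.00349 × 10^3 millimoles = 3.49
  79 millimoles → 79
  9.41 millimoles → 9.41
  66.6 millimoles → 66.6
  63 millimoles → 63
Sum: 3.49 + 79 + 9.41 + 66.6 + 63 = 221.5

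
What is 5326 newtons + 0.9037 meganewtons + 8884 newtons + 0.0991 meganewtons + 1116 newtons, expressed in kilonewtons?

In kilonewtons:
  5326 newtons = 5326e-3 kilonewtons = 5.326
  0.9037 meganewtons = 0.9037e3 kilonewtons = 903.7
  8884 newtons = 8884e-3 kilonewtons = 8.884
  0.0991 meganewtons = 0.0991e3 kilonewtons = 99.1
  1116 newtons = 1116e-3 kilonewtons = 1.116
Sum: 5.326 + 903.7 + 8.884 + 99.1 + 1.116 = 1018.126

1018.126 kilonewtons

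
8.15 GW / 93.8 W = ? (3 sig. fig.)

86900000

(8.15 × 10⁹) / (93.8) = 0.08689 × 10⁹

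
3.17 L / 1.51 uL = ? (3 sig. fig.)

2100000

(3.17) / (1.51 × 10⁻⁶) = 2.099 × 10⁶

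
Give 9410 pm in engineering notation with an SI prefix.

9.41 nm

= 9.41e-9 m; 1e-9 is nano.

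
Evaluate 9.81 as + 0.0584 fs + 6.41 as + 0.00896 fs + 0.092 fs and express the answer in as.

175.58 as

In as:
  9.81 as → 9.81
  0.0584 fs = 0.0584 × 10³ as = 58.4
  6.41 as → 6.41
  0.00896 fs = 0.00896 × 10³ as = 8.96
  0.092 fs = 0.092 × 10³ as = 92
Sum: 9.81 + 58.4 + 6.41 + 8.96 + 92 = 175.58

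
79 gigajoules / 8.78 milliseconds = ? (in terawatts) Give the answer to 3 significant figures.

(79 × 10^9) / (8.78 × 10^-3) = 8.9977 × 10^12 W

9.00 terawatts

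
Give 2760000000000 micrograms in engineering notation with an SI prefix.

= 2.76e6 grams; 1e6 is mega.

2.76 megagrams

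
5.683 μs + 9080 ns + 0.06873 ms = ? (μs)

83.493 μs

In μs:
  5.683 μs → 5.683
  9080 ns = 9080e-3 μs = 9.08
  0.06873 ms = 0.06873e3 μs = 68.73
Sum: 5.683 + 9.08 + 68.73 = 83.493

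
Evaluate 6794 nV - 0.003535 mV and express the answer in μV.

In μV:
  6794 nV = 6794e-3 μV = 6.794
  0.003535 mV = 0.003535e3 μV = 3.535
Difference: 6.794 - 3.535 = 3.259

3.259 μV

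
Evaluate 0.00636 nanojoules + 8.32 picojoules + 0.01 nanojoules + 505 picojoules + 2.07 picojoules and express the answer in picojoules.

531.75 picojoules

In picojoules:
  0.00636 nanojoules = 0.00636e3 picojoules = 6.36
  8.32 picojoules → 8.32
  0.01 nanojoules = 0.01e3 picojoules = 10
  505 picojoules → 505
  2.07 picojoules → 2.07
Sum: 6.36 + 8.32 + 10 + 505 + 2.07 = 531.75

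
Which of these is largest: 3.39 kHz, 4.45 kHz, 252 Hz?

4.45 kHz

3.39 kHz = 3390 Hz
4.45 kHz = 4450 Hz
252 Hz = 252 Hz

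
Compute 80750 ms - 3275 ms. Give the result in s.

77.475 s

In s:
  80750 ms = 80750 × 10^-3 s = 80.75
  3275 ms = 3275 × 10^-3 s = 3.275
Difference: 80.75 - 3.275 = 77.475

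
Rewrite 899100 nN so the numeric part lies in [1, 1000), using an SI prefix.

899.1 uN

= 899.1 × 10^-6 N; 10^-6 is micro.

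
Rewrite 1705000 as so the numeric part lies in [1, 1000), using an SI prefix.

1.705 ps

= 1.705e-12 s; 1e-12 is pico.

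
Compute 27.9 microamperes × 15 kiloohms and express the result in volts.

0.4185 volts

27.9 × 10⁻⁶ × 15 × 10³ = 418.5 × 10⁻³ V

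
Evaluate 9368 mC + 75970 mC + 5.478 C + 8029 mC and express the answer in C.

In C:
  9368 mC = 9368e-3 C = 9.368
  75970 mC = 75970e-3 C = 75.97
  5.478 C → 5.478
  8029 mC = 8029e-3 C = 8.029
Sum: 9.368 + 75.97 + 5.478 + 8.029 = 98.845

98.845 C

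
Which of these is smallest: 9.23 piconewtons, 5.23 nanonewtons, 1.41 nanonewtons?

9.23 piconewtons

9.23 piconewtons = 0.00000000000923 newtons
5.23 nanonewtons = 0.00000000523 newtons
1.41 nanonewtons = 0.00000000141 newtons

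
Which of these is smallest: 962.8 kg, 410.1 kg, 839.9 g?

962.8 kg = 962800 g
410.1 kg = 410100 g
839.9 g = 839.9 g

839.9 g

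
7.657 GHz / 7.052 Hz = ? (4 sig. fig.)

1086000000

(7.657e9) / (7.052) = 1.0858e9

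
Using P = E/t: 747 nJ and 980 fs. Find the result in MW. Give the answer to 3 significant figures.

(747 × 10⁻⁹) / (980 × 10⁻¹⁵) = 0.76224 × 10⁶ W

0.762 MW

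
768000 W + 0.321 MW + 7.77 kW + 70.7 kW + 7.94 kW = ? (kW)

1175.41 kW

In kW:
  768000 W = 768000e-3 kW = 768
  0.321 MW = 0.321e3 kW = 321
  7.77 kW → 7.77
  70.7 kW → 70.7
  7.94 kW → 7.94
Sum: 768 + 321 + 7.77 + 70.7 + 7.94 = 1175.41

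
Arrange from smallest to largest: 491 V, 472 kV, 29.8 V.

29.8 V < 491 V < 472 kV

491 V = 491 V
472 kV = 472000 V
29.8 V = 29.8 V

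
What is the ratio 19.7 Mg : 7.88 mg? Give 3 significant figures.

2500000000

(19.7e6) / (7.88e-3) = 2.5e9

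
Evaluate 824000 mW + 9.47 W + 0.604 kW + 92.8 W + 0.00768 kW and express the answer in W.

In W:
  824000 mW = 824000 × 10^-3 W = 824
  9.47 W → 9.47
  0.604 kW = 0.604 × 10^3 W = 604
  92.8 W → 92.8
  0.00768 kW = 0.00768 × 10^3 W = 7.68
Sum: 824 + 9.47 + 604 + 92.8 + 7.68 = 1537.95

1537.95 W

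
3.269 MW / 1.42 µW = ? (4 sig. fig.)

(3.269e6) / (1.42e-6) = 2.3021e12

2302000000000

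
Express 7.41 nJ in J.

nano = 10^-9, (no prefix) = 10^0; factor is 10^-9.
7.41 × 10^-9 = 0.00000000741

0.00000000741 J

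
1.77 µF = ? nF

1770 nF

micro = 1e-6, nano = 1e-9; factor is 1e3.
1.77 × 1e3 = 1770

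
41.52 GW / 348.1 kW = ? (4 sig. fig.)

(41.52 × 10⁹) / (348.1 × 10³) = 0.11928 × 10⁶

119300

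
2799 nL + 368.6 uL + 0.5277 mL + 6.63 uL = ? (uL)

905.729 uL

In uL:
  2799 nL = 2799 × 10⁻³ uL = 2.799
  368.6 uL → 368.6
  0.5277 mL = 0.5277 × 10³ uL = 527.7
  6.63 uL → 6.63
Sum: 2.799 + 368.6 + 527.7 + 6.63 = 905.729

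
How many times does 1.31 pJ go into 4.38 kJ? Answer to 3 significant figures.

(4.38 × 10^3) / (1.31 × 10^-12) = 3.344 × 10^15

3340000000000000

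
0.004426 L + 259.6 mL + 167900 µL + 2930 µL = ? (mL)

434.856 mL

In mL:
  0.004426 L = 0.004426 × 10^3 mL = 4.426
  259.6 mL → 259.6
  167900 µL = 167900 × 10^-3 mL = 167.9
  2930 µL = 2930 × 10^-3 mL = 2.93
Sum: 4.426 + 259.6 + 167.9 + 2.93 = 434.856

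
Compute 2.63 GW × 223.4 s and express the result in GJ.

2.63e9 × 223.4 = 587.542e9 J

587.542 GJ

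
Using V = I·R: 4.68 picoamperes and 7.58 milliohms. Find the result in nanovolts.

4.68e-12 × 7.58e-3 = 35.4744e-15 V

0.0000354744 nanovolts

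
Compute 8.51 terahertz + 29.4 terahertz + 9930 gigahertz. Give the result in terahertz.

In terahertz:
  8.51 terahertz → 8.51
  29.4 terahertz → 29.4
  9930 gigahertz = 9930e-3 terahertz = 9.93
Sum: 8.51 + 29.4 + 9.93 = 47.84

47.84 terahertz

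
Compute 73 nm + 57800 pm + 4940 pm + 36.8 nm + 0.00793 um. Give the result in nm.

In nm:
  73 nm → 73
  57800 pm = 57800e-3 nm = 57.8
  4940 pm = 4940e-3 nm = 4.94
  36.8 nm → 36.8
  0.00793 um = 0.00793e3 nm = 7.93
Sum: 73 + 57.8 + 4.94 + 36.8 + 7.93 = 180.47

180.47 nm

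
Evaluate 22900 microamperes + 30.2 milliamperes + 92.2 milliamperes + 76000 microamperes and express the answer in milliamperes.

221.3 milliamperes

In milliamperes:
  22900 microamperes = 22900 × 10⁻³ milliamperes = 22.9
  30.2 milliamperes → 30.2
  92.2 milliamperes → 92.2
  76000 microamperes = 76000 × 10⁻³ milliamperes = 76
Sum: 22.9 + 30.2 + 92.2 + 76 = 221.3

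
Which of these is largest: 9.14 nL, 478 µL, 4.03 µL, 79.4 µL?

478 µL

9.14 nL = 0.00000000914 L
478 µL = 0.000478 L
4.03 µL = 0.00000403 L
79.4 µL = 0.0000794 L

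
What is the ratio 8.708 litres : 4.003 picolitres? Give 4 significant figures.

2175000000000

(8.708) / (4.003e-12) = 2.1754e12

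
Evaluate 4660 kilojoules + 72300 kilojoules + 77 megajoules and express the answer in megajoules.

In megajoules:
  4660 kilojoules = 4660 × 10^-3 megajoules = 4.66
  72300 kilojoules = 72300 × 10^-3 megajoules = 72.3
  77 megajoules → 77
Sum: 4.66 + 72.3 + 77 = 153.96

153.96 megajoules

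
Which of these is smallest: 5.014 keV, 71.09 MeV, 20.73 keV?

5.014 keV

5.014 keV = 5014 eV
71.09 MeV = 71090000 eV
20.73 keV = 20730 eV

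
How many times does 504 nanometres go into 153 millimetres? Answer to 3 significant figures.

304000

(153 × 10⁻³) / (504 × 10⁻⁹) = 0.3036 × 10⁶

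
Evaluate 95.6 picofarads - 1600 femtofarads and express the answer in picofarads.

In picofarads:
  95.6 picofarads → 95.6
  1600 femtofarads = 1600e-3 picofarads = 1.6
Difference: 95.6 - 1.6 = 94

94 picofarads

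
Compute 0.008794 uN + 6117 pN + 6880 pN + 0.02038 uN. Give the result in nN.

42.171 nN

In nN:
  0.008794 uN = 0.008794e3 nN = 8.794
  6117 pN = 6117e-3 nN = 6.117
  6880 pN = 6880e-3 nN = 6.88
  0.02038 uN = 0.02038e3 nN = 20.38
Sum: 8.794 + 6.117 + 6.88 + 20.38 = 42.171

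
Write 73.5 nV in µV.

nano = 1e-9, micro = 1e-6; factor is 1e-3.
73.5 × 1e-3 = 0.0735

0.0735 µV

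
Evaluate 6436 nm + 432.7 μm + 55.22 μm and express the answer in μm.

494.356 μm

In μm:
  6436 nm = 6436 × 10⁻³ μm = 6.436
  432.7 μm → 432.7
  55.22 μm → 55.22
Sum: 6.436 + 432.7 + 55.22 = 494.356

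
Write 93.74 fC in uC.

femto = 10⁻¹⁵, micro = 10⁻⁶; factor is 10⁻⁹.
93.74 × 10⁻⁹ = 0.00000009374

0.00000009374 uC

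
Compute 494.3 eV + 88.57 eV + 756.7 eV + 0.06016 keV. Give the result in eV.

1399.73 eV

In eV:
  494.3 eV → 494.3
  88.57 eV → 88.57
  756.7 eV → 756.7
  0.06016 keV = 0.06016 × 10³ eV = 60.16
Sum: 494.3 + 88.57 + 756.7 + 60.16 = 1399.73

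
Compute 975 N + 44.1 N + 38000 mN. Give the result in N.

1057.1 N

In N:
  975 N → 975
  44.1 N → 44.1
  38000 mN = 38000e-3 N = 38
Sum: 975 + 44.1 + 38 = 1057.1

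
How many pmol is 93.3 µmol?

micro = 1e-6, pico = 1e-12; factor is 1e6.
93.3 × 1e6 = 93300000

93300000 pmol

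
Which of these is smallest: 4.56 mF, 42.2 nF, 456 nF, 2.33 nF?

2.33 nF

4.56 mF = 0.00456 F
42.2 nF = 0.0000000422 F
456 nF = 0.000000456 F
2.33 nF = 0.00000000233 F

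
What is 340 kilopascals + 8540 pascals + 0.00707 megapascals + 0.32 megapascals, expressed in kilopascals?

In kilopascals:
  340 kilopascals → 340
  8540 pascals = 8540 × 10⁻³ kilopascals = 8.54
  0.00707 megapascals = 0.00707 × 10³ kilopascals = 7.07
  0.32 megapascals = 0.32 × 10³ kilopascals = 320
Sum: 340 + 8.54 + 7.07 + 320 = 675.61

675.61 kilopascals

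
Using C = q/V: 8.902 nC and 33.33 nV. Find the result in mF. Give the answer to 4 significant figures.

267.1 mF

(8.902e-9) / (33.33e-9) = 0.267087 F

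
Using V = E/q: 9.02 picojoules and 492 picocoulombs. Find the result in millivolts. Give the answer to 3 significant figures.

(9.02 × 10⁻¹²) / (492 × 10⁻¹²) = 0.018333 V

18.3 millivolts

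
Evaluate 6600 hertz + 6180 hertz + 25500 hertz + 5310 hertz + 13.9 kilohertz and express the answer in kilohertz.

In kilohertz:
  6600 hertz = 6600 × 10⁻³ kilohertz = 6.6
  6180 hertz = 6180 × 10⁻³ kilohertz = 6.18
  25500 hertz = 25500 × 10⁻³ kilohertz = 25.5
  5310 hertz = 5310 × 10⁻³ kilohertz = 5.31
  13.9 kilohertz → 13.9
Sum: 6.6 + 6.18 + 25.5 + 5.31 + 13.9 = 57.49

57.49 kilohertz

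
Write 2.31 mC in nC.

2310000 nC

milli = 10^-3, nano = 10^-9; factor is 10^6.
2.31 × 10^6 = 2310000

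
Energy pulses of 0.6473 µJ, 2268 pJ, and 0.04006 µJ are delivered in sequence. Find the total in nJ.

In nJ:
  0.6473 µJ = 0.6473 × 10³ nJ = 647.3
  2268 pJ = 2268 × 10⁻³ nJ = 2.268
  0.04006 µJ = 0.04006 × 10³ nJ = 40.06
Sum: 647.3 + 2.268 + 40.06 = 689.628

689.628 nJ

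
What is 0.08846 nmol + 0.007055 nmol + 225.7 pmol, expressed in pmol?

321.215 pmol

In pmol:
  0.08846 nmol = 0.08846 × 10³ pmol = 88.46
  0.007055 nmol = 0.007055 × 10³ pmol = 7.055
  225.7 pmol → 225.7
Sum: 88.46 + 7.055 + 225.7 = 321.215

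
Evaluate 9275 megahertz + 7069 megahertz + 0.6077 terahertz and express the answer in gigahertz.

In gigahertz:
  9275 megahertz = 9275 × 10^-3 gigahertz = 9.275
  7069 megahertz = 7069 × 10^-3 gigahertz = 7.069
  0.6077 terahertz = 0.6077 × 10^3 gigahertz = 607.7
Sum: 9.275 + 7.069 + 607.7 = 624.044

624.044 gigahertz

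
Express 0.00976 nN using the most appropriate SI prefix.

9.76 pN

= 9.76 × 10⁻¹² N; 10⁻¹² is pico.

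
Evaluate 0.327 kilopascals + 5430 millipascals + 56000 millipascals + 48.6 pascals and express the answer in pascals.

In pascals:
  0.327 kilopascals = 0.327 × 10^3 pascals = 327
  5430 millipascals = 5430 × 10^-3 pascals = 5.43
  56000 millipascals = 56000 × 10^-3 pascals = 56
  48.6 pascals → 48.6
Sum: 327 + 5.43 + 56 + 48.6 = 437.03

437.03 pascals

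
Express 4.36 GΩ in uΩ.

giga = 10⁹, micro = 10⁻⁶; factor is 10¹⁵.
4.36 × 10¹⁵ = 4360000000000000

4360000000000000 uΩ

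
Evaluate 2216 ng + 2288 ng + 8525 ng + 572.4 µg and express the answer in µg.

585.429 µg

In µg:
  2216 ng = 2216 × 10⁻³ µg = 2.216
  2288 ng = 2288 × 10⁻³ µg = 2.288
  8525 ng = 8525 × 10⁻³ µg = 8.525
  572.4 µg → 572.4
Sum: 2.216 + 2.288 + 8.525 + 572.4 = 585.429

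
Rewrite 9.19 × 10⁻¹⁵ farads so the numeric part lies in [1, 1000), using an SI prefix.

= 9.19 × 10⁻¹⁵ farads; 10⁻¹⁵ is femto.

9.19 femtofarads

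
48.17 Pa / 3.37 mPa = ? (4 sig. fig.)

14290

(48.17) / (3.37 × 10^-3) = 14.294 × 10^3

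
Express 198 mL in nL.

198000000 nL

milli = 10⁻³, nano = 10⁻⁹; factor is 10⁶.
198 × 10⁶ = 198000000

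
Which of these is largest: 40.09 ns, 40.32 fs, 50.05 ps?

40.09 ns = 0.00000004009 s
40.32 fs = 0.00000000000004032 s
50.05 ps = 0.00000000005005 s

40.09 ns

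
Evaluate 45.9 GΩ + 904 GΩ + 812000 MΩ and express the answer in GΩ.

1761.9 GΩ

In GΩ:
  45.9 GΩ → 45.9
  904 GΩ → 904
  812000 MΩ = 812000e-3 GΩ = 812
Sum: 45.9 + 904 + 812 = 1761.9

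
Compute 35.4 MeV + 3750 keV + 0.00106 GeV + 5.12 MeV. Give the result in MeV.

45.33 MeV

In MeV:
  35.4 MeV → 35.4
  3750 keV = 3750e-3 MeV = 3.75
  0.00106 GeV = 0.00106e3 MeV = 1.06
  5.12 MeV → 5.12
Sum: 35.4 + 3.75 + 1.06 + 5.12 = 45.33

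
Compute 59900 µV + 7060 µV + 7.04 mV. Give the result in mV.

In mV:
  59900 µV = 59900 × 10^-3 mV = 59.9
  7060 µV = 7060 × 10^-3 mV = 7.06
  7.04 mV → 7.04
Sum: 59.9 + 7.06 + 7.04 = 74

74 mV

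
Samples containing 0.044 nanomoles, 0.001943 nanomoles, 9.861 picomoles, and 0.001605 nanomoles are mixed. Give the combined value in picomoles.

57.409 picomoles

In picomoles:
  0.044 nanomoles = 0.044 × 10³ picomoles = 44
  0.001943 nanomoles = 0.001943 × 10³ picomoles = 1.943
  9.861 picomoles → 9.861
  0.001605 nanomoles = 0.001605 × 10³ picomoles = 1.605
Sum: 44 + 1.943 + 9.861 + 1.605 = 57.409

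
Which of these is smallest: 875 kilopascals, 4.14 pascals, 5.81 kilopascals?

4.14 pascals

875 kilopascals = 875000 pascals
4.14 pascals = 4.14 pascals
5.81 kilopascals = 5810 pascals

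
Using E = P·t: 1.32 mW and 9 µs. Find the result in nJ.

1.32 × 10^-3 × 9 × 10^-6 = 11.88 × 10^-9 J

11.88 nJ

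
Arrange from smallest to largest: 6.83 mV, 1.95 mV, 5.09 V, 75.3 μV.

75.3 μV < 1.95 mV < 6.83 mV < 5.09 V

6.83 mV = 0.00683 V
1.95 mV = 0.00195 V
5.09 V = 5.09 V
75.3 μV = 0.0000753 V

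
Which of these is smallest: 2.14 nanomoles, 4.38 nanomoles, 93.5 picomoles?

93.5 picomoles

2.14 nanomoles = 0.00000000214 moles
4.38 nanomoles = 0.00000000438 moles
93.5 picomoles = 0.0000000000935 moles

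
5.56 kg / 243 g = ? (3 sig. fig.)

(5.56 × 10³) / (243) = 0.02288 × 10³

22.9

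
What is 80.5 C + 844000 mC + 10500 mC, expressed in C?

In C:
  80.5 C → 80.5
  844000 mC = 844000 × 10⁻³ C = 844
  10500 mC = 10500 × 10⁻³ C = 10.5
Sum: 80.5 + 844 + 10.5 = 935

935 C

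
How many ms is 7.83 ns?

nano = 10^-9, milli = 10^-3; factor is 10^-6.
7.83 × 10^-6 = 0.00000783

0.00000783 ms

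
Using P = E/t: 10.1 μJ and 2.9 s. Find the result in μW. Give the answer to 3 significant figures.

(10.1 × 10^-6) / (2.9) = 3.4828 × 10^-6 W

3.48 μW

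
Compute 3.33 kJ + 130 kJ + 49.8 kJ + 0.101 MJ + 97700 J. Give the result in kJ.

In kJ:
  3.33 kJ → 3.33
  130 kJ → 130
  49.8 kJ → 49.8
  0.101 MJ = 0.101 × 10^3 kJ = 101
  97700 J = 97700 × 10^-3 kJ = 97.7
Sum: 3.33 + 130 + 49.8 + 101 + 97.7 = 381.83

381.83 kJ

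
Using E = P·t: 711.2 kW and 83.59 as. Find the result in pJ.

711.2 × 10^3 × 83.59 × 10^-18 = 59449.208 × 10^-15 J

59.449208 pJ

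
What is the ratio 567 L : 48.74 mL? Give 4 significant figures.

(567) / (48.74 × 10^-3) = 11.633 × 10^3

11630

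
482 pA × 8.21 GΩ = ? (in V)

3.95722 V

482 × 10⁻¹² × 8.21 × 10⁹ = 3957.22 × 10⁻³ V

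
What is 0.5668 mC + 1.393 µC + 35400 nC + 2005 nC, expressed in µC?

In µC:
  0.5668 mC = 0.5668e3 µC = 566.8
  1.393 µC → 1.393
  35400 nC = 35400e-3 µC = 35.4
  2005 nC = 2005e-3 µC = 2.005
Sum: 566.8 + 1.393 + 35.4 + 2.005 = 605.598

605.598 µC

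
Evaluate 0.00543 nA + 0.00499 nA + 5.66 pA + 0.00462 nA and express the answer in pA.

In pA:
  0.00543 nA = 0.00543 × 10³ pA = 5.43
  0.00499 nA = 0.00499 × 10³ pA = 4.99
  5.66 pA → 5.66
  0.00462 nA = 0.00462 × 10³ pA = 4.62
Sum: 5.43 + 4.99 + 5.66 + 4.62 = 20.7

20.7 pA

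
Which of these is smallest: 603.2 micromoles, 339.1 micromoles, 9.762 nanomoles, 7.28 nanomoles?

603.2 micromoles = 0.0006032 moles
339.1 micromoles = 0.0003391 moles
9.762 nanomoles = 0.000000009762 moles
7.28 nanomoles = 0.00000000728 moles

7.28 nanomoles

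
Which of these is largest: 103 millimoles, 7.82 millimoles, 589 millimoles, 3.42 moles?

103 millimoles = 0.103 moles
7.82 millimoles = 0.00782 moles
589 millimoles = 0.589 moles
3.42 moles = 3.42 moles

3.42 moles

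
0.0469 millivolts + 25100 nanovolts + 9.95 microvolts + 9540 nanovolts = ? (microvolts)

In microvolts:
  0.0469 millivolts = 0.0469 × 10^3 microvolts = 46.9
  25100 nanovolts = 25100 × 10^-3 microvolts = 25.1
  9.95 microvolts → 9.95
  9540 nanovolts = 9540 × 10^-3 microvolts = 9.54
Sum: 46.9 + 25.1 + 9.95 + 9.54 = 91.49

91.49 microvolts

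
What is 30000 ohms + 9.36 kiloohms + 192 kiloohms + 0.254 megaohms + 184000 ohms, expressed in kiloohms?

In kiloohms:
  30000 ohms = 30000e-3 kiloohms = 30
  9.36 kiloohms → 9.36
  192 kiloohms → 192
  0.254 megaohms = 0.254e3 kiloohms = 254
  184000 ohms = 184000e-3 kiloohms = 184
Sum: 30 + 9.36 + 192 + 254 + 184 = 669.36

669.36 kiloohms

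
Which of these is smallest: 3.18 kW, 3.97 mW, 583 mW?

3.18 kW = 3180 W
3.97 mW = 0.00397 W
583 mW = 0.583 W

3.97 mW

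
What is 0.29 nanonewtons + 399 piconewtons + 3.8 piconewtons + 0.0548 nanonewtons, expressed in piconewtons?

747.6 piconewtons

In piconewtons:
  0.29 nanonewtons = 0.29e3 piconewtons = 290
  399 piconewtons → 399
  3.8 piconewtons → 3.8
  0.0548 nanonewtons = 0.0548e3 piconewtons = 54.8
Sum: 290 + 399 + 3.8 + 54.8 = 747.6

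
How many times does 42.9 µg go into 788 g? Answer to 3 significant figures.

(788) / (42.9 × 10⁻⁶) = 18.37 × 10⁶

18400000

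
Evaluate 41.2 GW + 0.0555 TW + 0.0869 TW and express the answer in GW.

183.6 GW

In GW:
  41.2 GW → 41.2
  0.0555 TW = 0.0555 × 10^3 GW = 55.5
  0.0869 TW = 0.0869 × 10^3 GW = 86.9
Sum: 41.2 + 55.5 + 86.9 = 183.6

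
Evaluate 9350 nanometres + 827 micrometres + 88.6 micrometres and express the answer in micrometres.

In micrometres:
  9350 nanometres = 9350 × 10^-3 micrometres = 9.35
  827 micrometres → 827
  88.6 micrometres → 88.6
Sum: 9.35 + 827 + 88.6 = 924.95

924.95 micrometres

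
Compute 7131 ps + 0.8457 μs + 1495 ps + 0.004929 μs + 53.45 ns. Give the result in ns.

In ns:
  7131 ps = 7131e-3 ns = 7.131
  0.8457 μs = 0.8457e3 ns = 845.7
  1495 ps = 1495e-3 ns = 1.495
  0.004929 μs = 0.004929e3 ns = 4.929
  53.45 ns → 53.45
Sum: 7.131 + 845.7 + 1.495 + 4.929 + 53.45 = 912.705

912.705 ns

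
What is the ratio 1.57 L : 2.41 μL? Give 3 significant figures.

651000

(1.57) / (2.41e-6) = 0.6515e6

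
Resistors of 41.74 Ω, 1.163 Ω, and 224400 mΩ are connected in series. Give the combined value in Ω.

In Ω:
  41.74 Ω → 41.74
  1.163 Ω → 1.163
  224400 mΩ = 224400 × 10^-3 Ω = 224.4
Sum: 41.74 + 1.163 + 224.4 = 267.303

267.303 Ω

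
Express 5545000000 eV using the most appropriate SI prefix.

= 5.545e9 eV; 1e9 is giga.

5.545 GeV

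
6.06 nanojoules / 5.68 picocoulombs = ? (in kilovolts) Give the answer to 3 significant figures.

(6.06 × 10^-9) / (5.68 × 10^-12) = 1.0669 × 10^3 V

1.07 kilovolts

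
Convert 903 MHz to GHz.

0.903 GHz

mega = 10⁶, giga = 10⁹; factor is 10⁻³.
903 × 10⁻³ = 0.903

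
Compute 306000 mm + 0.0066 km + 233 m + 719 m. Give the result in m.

In m:
  306000 mm = 306000 × 10^-3 m = 306
  0.0066 km = 0.0066 × 10^3 m = 6.6
  233 m → 233
  719 m → 719
Sum: 306 + 6.6 + 233 + 719 = 1264.6

1264.6 m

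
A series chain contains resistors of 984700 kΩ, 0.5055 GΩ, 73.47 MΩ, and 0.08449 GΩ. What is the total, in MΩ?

1648.16 MΩ

In MΩ:
  984700 kΩ = 984700 × 10^-3 MΩ = 984.7
  0.5055 GΩ = 0.5055 × 10^3 MΩ = 505.5
  73.47 MΩ → 73.47
  0.08449 GΩ = 0.08449 × 10^3 MΩ = 84.49
Sum: 984.7 + 505.5 + 73.47 + 84.49 = 1648.16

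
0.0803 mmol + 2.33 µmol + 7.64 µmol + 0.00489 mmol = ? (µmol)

95.16 µmol

In µmol:
  0.0803 mmol = 0.0803 × 10³ µmol = 80.3
  2.33 µmol → 2.33
  7.64 µmol → 7.64
  0.00489 mmol = 0.00489 × 10³ µmol = 4.89
Sum: 80.3 + 2.33 + 7.64 + 4.89 = 95.16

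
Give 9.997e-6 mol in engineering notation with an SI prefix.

= 9.997e-6 mol; 1e-6 is micro.

9.997 μmol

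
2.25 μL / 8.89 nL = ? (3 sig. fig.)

253

(2.25e-6) / (8.89e-9) = 0.2531e3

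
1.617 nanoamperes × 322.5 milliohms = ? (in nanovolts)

1.617e-9 × 322.5e-3 = 521.4825e-12 V

0.5214825 nanovolts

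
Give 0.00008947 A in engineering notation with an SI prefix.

= 89.47e-6 A; 1e-6 is micro.

89.47 uA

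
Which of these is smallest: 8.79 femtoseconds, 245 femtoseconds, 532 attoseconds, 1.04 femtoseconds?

8.79 femtoseconds = 0.00000000000000879 seconds
245 femtoseconds = 0.000000000000245 seconds
532 attoseconds = 0.000000000000000532 seconds
1.04 femtoseconds = 0.00000000000000104 seconds

532 attoseconds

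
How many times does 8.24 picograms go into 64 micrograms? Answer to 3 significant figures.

7770000

(64 × 10⁻⁶) / (8.24 × 10⁻¹²) = 7.767 × 10⁶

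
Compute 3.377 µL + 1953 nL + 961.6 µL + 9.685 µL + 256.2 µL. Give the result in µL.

1232.815 µL

In µL:
  3.377 µL → 3.377
  1953 nL = 1953 × 10^-3 µL = 1.953
  961.6 µL → 961.6
  9.685 µL → 9.685
  256.2 µL → 256.2
Sum: 3.377 + 1.953 + 961.6 + 9.685 + 256.2 = 1232.815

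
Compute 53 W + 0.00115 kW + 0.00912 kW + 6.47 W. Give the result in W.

In W:
  53 W → 53
  0.00115 kW = 0.00115e3 W = 1.15
  0.00912 kW = 0.00912e3 W = 9.12
  6.47 W → 6.47
Sum: 53 + 1.15 + 9.12 + 6.47 = 69.74

69.74 W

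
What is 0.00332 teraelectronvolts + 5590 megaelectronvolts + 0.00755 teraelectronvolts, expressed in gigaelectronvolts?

In gigaelectronvolts:
  0.00332 teraelectronvolts = 0.00332 × 10³ gigaelectronvolts = 3.32
  5590 megaelectronvolts = 5590 × 10⁻³ gigaelectronvolts = 5.59
  0.00755 teraelectronvolts = 0.00755 × 10³ gigaelectronvolts = 7.55
Sum: 3.32 + 5.59 + 7.55 = 16.46

16.46 gigaelectronvolts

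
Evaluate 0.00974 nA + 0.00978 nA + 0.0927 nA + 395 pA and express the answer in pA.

In pA:
  0.00974 nA = 0.00974 × 10³ pA = 9.74
  0.00978 nA = 0.00978 × 10³ pA = 9.78
  0.0927 nA = 0.0927 × 10³ pA = 92.7
  395 pA → 395
Sum: 9.74 + 9.78 + 92.7 + 395 = 507.22

507.22 pA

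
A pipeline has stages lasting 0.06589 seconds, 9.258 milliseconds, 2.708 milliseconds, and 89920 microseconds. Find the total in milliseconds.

In milliseconds:
  0.06589 seconds = 0.06589 × 10³ milliseconds = 65.89
  9.258 milliseconds → 9.258
  2.708 milliseconds → 2.708
  89920 microseconds = 89920 × 10⁻³ milliseconds = 89.92
Sum: 65.89 + 9.258 + 2.708 + 89.92 = 167.776

167.776 milliseconds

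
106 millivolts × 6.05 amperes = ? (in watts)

0.6413 watts

106 × 10⁻³ × 6.05 = 641.3 × 10⁻³ W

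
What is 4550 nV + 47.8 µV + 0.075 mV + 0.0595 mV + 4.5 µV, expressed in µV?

In µV:
  4550 nV = 4550 × 10^-3 µV = 4.55
  47.8 µV → 47.8
  0.075 mV = 0.075 × 10^3 µV = 75
  0.0595 mV = 0.0595 × 10^3 µV = 59.5
  4.5 µV → 4.5
Sum: 4.55 + 47.8 + 75 + 59.5 + 4.5 = 191.35

191.35 µV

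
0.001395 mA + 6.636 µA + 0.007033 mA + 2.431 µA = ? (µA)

17.495 µA

In µA:
  0.001395 mA = 0.001395e3 µA = 1.395
  6.636 µA → 6.636
  0.007033 mA = 0.007033e3 µA = 7.033
  2.431 µA → 2.431
Sum: 1.395 + 6.636 + 7.033 + 2.431 = 17.495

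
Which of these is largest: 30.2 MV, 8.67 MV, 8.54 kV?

30.2 MV = 30200000 V
8.67 MV = 8670000 V
8.54 kV = 8540 V

30.2 MV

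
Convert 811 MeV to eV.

mega = 10⁶, (no prefix) = 10⁰; factor is 10⁶.
811 × 10⁶ = 811000000

811000000 eV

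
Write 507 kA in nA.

507000000000000 nA

kilo = 1e3, nano = 1e-9; factor is 1e12.
507 × 1e12 = 507000000000000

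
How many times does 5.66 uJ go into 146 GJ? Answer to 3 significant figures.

25800000000000000

(146 × 10^9) / (5.66 × 10^-6) = 25.8 × 10^15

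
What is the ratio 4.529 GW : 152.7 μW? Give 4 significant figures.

29660000000000

(4.529e9) / (152.7e-6) = 0.029659e15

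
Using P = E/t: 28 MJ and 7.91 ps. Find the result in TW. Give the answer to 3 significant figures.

(28e6) / (7.91e-12) = 3.5398e18 W

3540000 TW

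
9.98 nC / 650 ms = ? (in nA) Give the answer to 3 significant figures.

(9.98 × 10⁻⁹) / (650 × 10⁻³) = 0.015354 × 10⁻⁶ A

15.4 nA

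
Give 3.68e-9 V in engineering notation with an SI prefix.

3.68 nV

= 3.68e-9 V; 1e-9 is nano.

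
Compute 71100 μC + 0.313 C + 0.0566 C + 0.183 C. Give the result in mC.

In mC:
  71100 μC = 71100 × 10⁻³ mC = 71.1
  0.313 C = 0.313 × 10³ mC = 313
  0.0566 C = 0.0566 × 10³ mC = 56.6
  0.183 C = 0.183 × 10³ mC = 183
Sum: 71.1 + 313 + 56.6 + 183 = 623.7

623.7 mC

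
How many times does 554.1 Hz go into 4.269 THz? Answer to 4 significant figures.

(4.269e12) / (554.1) = 0.0077044e12

7704000000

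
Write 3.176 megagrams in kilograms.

mega = 10⁶, kilo = 10³; factor is 10³.
3.176 × 10³ = 3176

3176 kilograms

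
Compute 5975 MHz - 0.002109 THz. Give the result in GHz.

3.866 GHz

In GHz:
  5975 MHz = 5975e-3 GHz = 5.975
  0.002109 THz = 0.002109e3 GHz = 2.109
Difference: 5.975 - 2.109 = 3.866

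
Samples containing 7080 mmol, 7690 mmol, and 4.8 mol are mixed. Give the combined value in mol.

19.57 mol

In mol:
  7080 mmol = 7080 × 10⁻³ mol = 7.08
  7690 mmol = 7690 × 10⁻³ mol = 7.69
  4.8 mol → 4.8
Sum: 7.08 + 7.69 + 4.8 = 19.57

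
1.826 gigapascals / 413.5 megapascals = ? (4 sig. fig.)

(1.826e9) / (413.5e6) = 0.004416e3

4.416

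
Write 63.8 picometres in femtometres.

63800 femtometres

pico = 10⁻¹², femto = 10⁻¹⁵; factor is 10³.
63.8 × 10³ = 63800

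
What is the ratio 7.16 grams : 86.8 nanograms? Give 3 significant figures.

(7.16) / (86.8 × 10⁻⁹) = 0.08249 × 10⁹

82500000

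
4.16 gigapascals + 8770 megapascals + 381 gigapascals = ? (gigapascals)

393.93 gigapascals

In gigapascals:
  4.16 gigapascals → 4.16
  8770 megapascals = 8770 × 10^-3 gigapascals = 8.77
  381 gigapascals → 381
Sum: 4.16 + 8.77 + 381 = 393.93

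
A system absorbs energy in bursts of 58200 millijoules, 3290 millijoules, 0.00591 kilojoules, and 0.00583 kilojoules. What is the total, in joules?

In joules:
  58200 millijoules = 58200e-3 joules = 58.2
  3290 millijoules = 3290e-3 joules = 3.29
  0.00591 kilojoules = 0.00591e3 joules = 5.91
  0.00583 kilojoules = 0.00583e3 joules = 5.83
Sum: 58.2 + 3.29 + 5.91 + 5.83 = 73.23

73.23 joules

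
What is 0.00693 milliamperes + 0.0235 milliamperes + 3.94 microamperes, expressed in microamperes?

34.37 microamperes

In microamperes:
  0.00693 milliamperes = 0.00693 × 10^3 microamperes = 6.93
  0.0235 milliamperes = 0.0235 × 10^3 microamperes = 23.5
  3.94 microamperes → 3.94
Sum: 6.93 + 23.5 + 3.94 = 34.37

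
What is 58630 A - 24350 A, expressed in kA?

34.28 kA

In kA:
  58630 A = 58630 × 10^-3 kA = 58.63
  24350 A = 24350 × 10^-3 kA = 24.35
Difference: 58.63 - 24.35 = 34.28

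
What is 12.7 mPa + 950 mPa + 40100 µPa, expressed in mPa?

In mPa:
  12.7 mPa → 12.7
  950 mPa → 950
  40100 µPa = 40100 × 10⁻³ mPa = 40.1
Sum: 12.7 + 950 + 40.1 = 1002.8

1002.8 mPa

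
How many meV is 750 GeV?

giga = 10^9, milli = 10^-3; factor is 10^12.
750 × 10^12 = 750000000000000

750000000000000 meV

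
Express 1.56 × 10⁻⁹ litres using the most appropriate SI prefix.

= 1.56 × 10⁻⁹ litres; 10⁻⁹ is nano.

1.56 nanolitres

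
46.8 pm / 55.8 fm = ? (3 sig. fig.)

839

(46.8 × 10⁻¹²) / (55.8 × 10⁻¹⁵) = 0.8387 × 10³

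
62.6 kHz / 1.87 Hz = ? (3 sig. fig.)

33500

(62.6 × 10³) / (1.87) = 33.48 × 10³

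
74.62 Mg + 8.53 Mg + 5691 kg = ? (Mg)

88.841 Mg

In Mg:
  74.62 Mg → 74.62
  8.53 Mg → 8.53
  5691 kg = 5691e-3 Mg = 5.691
Sum: 74.62 + 8.53 + 5.691 = 88.841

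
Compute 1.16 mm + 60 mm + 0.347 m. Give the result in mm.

408.16 mm

In mm:
  1.16 mm → 1.16
  60 mm → 60
  0.347 m = 0.347e3 mm = 347
Sum: 1.16 + 60 + 347 = 408.16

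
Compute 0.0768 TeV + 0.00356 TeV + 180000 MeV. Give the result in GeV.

260.36 GeV

In GeV:
  0.0768 TeV = 0.0768 × 10³ GeV = 76.8
  0.00356 TeV = 0.00356 × 10³ GeV = 3.56
  180000 MeV = 180000 × 10⁻³ GeV = 180
Sum: 76.8 + 3.56 + 180 = 260.36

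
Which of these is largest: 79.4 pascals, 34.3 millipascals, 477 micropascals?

79.4 pascals = 79.4 pascals
34.3 millipascals = 0.0343 pascals
477 micropascals = 0.000477 pascals

79.4 pascals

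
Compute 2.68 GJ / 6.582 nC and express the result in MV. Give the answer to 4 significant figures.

407200000000 MV

(2.68 × 10^9) / (6.582 × 10^-9) = 0.407171 × 10^18 V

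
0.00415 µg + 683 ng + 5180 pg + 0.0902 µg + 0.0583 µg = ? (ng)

840.83 ng

In ng:
  0.00415 µg = 0.00415e3 ng = 4.15
  683 ng → 683
  5180 pg = 5180e-3 ng = 5.18
  0.0902 µg = 0.0902e3 ng = 90.2
  0.0583 µg = 0.0583e3 ng = 58.3
Sum: 4.15 + 683 + 5.18 + 90.2 + 58.3 = 840.83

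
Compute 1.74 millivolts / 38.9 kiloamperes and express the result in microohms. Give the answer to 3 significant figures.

0.0447 microohms

(1.74e-3) / (38.9e3) = 0.04473e-6 Ω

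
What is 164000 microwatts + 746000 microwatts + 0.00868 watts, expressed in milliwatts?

In milliwatts:
  164000 microwatts = 164000 × 10⁻³ milliwatts = 164
  746000 microwatts = 746000 × 10⁻³ milliwatts = 746
  0.00868 watts = 0.00868 × 10³ milliwatts = 8.68
Sum: 164 + 746 + 8.68 = 918.68

918.68 milliwatts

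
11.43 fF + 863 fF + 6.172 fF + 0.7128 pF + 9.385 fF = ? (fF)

1602.787 fF

In fF:
  11.43 fF → 11.43
  863 fF → 863
  6.172 fF → 6.172
  0.7128 pF = 0.7128 × 10^3 fF = 712.8
  9.385 fF → 9.385
Sum: 11.43 + 863 + 6.172 + 712.8 + 9.385 = 1602.787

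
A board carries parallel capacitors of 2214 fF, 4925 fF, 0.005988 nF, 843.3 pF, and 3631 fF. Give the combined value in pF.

In pF:
  2214 fF = 2214 × 10⁻³ pF = 2.214
  4925 fF = 4925 × 10⁻³ pF = 4.925
  0.005988 nF = 0.005988 × 10³ pF = 5.988
  843.3 pF → 843.3
  3631 fF = 3631 × 10⁻³ pF = 3.631
Sum: 2.214 + 4.925 + 5.988 + 843.3 + 3.631 = 860.058

860.058 pF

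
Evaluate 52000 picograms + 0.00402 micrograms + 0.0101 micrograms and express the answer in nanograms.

66.12 nanograms

In nanograms:
  52000 picograms = 52000 × 10^-3 nanograms = 52
  0.00402 micrograms = 0.00402 × 10^3 nanograms = 4.02
  0.0101 micrograms = 0.0101 × 10^3 nanograms = 10.1
Sum: 52 + 4.02 + 10.1 = 66.12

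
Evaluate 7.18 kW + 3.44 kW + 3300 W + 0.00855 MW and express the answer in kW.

In kW:
  7.18 kW → 7.18
  3.44 kW → 3.44
  3300 W = 3300 × 10⁻³ kW = 3.3
  0.00855 MW = 0.00855 × 10³ kW = 8.55
Sum: 7.18 + 3.44 + 3.3 + 8.55 = 22.47

22.47 kW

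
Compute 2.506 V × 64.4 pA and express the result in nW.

0.1613864 nW

2.506 × 64.4 × 10^-12 = 161.3864 × 10^-12 W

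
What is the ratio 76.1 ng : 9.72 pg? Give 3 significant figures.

7830

(76.1e-9) / (9.72e-12) = 7.829e3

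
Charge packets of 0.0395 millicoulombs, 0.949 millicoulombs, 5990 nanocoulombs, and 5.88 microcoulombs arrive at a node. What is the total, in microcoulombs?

In microcoulombs:
  0.0395 millicoulombs = 0.0395 × 10³ microcoulombs = 39.5
  0.949 millicoulombs = 0.949 × 10³ microcoulombs = 949
  5990 nanocoulombs = 5990 × 10⁻³ microcoulombs = 5.99
  5.88 microcoulombs → 5.88
Sum: 39.5 + 949 + 5.99 + 5.88 = 1000.37

1000.37 microcoulombs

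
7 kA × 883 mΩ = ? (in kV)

7 × 10^3 × 883 × 10^-3 = 6181 V

6.181 kV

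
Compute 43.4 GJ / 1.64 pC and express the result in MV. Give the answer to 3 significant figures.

26500000000000000 MV

(43.4 × 10⁹) / (1.64 × 10⁻¹²) = 26.463 × 10²¹ V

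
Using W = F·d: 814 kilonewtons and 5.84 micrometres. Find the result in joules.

814e3 × 5.84e-6 = 4753.76e-3 J

4.75376 joules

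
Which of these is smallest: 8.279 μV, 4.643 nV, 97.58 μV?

8.279 μV = 0.000008279 V
4.643 nV = 0.000000004643 V
97.58 μV = 0.00009758 V

4.643 nV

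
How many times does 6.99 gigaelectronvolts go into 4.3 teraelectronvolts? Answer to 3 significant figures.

(4.3 × 10¹²) / (6.99 × 10⁹) = 0.6152 × 10³

615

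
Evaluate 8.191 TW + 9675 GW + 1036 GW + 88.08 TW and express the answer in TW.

In TW:
  8.191 TW → 8.191
  9675 GW = 9675 × 10^-3 TW = 9.675
  1036 GW = 1036 × 10^-3 TW = 1.036
  88.08 TW → 88.08
Sum: 8.191 + 9.675 + 1.036 + 88.08 = 106.982

106.982 TW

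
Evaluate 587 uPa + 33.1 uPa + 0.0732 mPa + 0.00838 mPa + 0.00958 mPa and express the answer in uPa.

In uPa:
  587 uPa → 587
  33.1 uPa → 33.1
  0.0732 mPa = 0.0732e3 uPa = 73.2
  0.00838 mPa = 0.00838e3 uPa = 8.38
  0.00958 mPa = 0.00958e3 uPa = 9.58
Sum: 587 + 33.1 + 73.2 + 8.38 + 9.58 = 711.26

711.26 uPa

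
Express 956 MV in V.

mega = 1e6, (no prefix) = 1e0; factor is 1e6.
956 × 1e6 = 956000000

956000000 V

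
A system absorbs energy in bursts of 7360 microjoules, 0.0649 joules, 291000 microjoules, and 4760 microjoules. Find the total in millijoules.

In millijoules:
  7360 microjoules = 7360e-3 millijoules = 7.36
  0.0649 joules = 0.0649e3 millijoules = 64.9
  291000 microjoules = 291000e-3 millijoules = 291
  4760 microjoules = 4760e-3 millijoules = 4.76
Sum: 7.36 + 64.9 + 291 + 4.76 = 368.02

368.02 millijoules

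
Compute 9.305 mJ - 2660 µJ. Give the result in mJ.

6.645 mJ

In mJ:
  9.305 mJ → 9.305
  2660 µJ = 2660 × 10^-3 mJ = 2.66
Difference: 9.305 - 2.66 = 6.645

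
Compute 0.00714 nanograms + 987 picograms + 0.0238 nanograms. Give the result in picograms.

In picograms:
  0.00714 nanograms = 0.00714 × 10³ picograms = 7.14
  987 picograms → 987
  0.0238 nanograms = 0.0238 × 10³ picograms = 23.8
Sum: 7.14 + 987 + 23.8 = 1017.94

1017.94 picograms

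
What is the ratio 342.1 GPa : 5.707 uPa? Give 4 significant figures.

(342.1 × 10^9) / (5.707 × 10^-6) = 59.944 × 10^15

59940000000000000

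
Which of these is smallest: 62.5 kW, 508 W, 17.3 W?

17.3 W

62.5 kW = 62500 W
508 W = 508 W
17.3 W = 17.3 W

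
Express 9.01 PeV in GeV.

peta = 10^15, giga = 10^9; factor is 10^6.
9.01 × 10^6 = 9010000

9010000 GeV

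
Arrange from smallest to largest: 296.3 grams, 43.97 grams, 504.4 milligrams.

296.3 grams = 296.3 grams
43.97 grams = 43.97 grams
504.4 milligrams = 0.5044 grams

504.4 milligrams < 43.97 grams < 296.3 grams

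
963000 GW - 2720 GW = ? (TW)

960.28 TW

In TW:
  963000 GW = 963000 × 10^-3 TW = 963
  2720 GW = 2720 × 10^-3 TW = 2.72
Difference: 963 - 2.72 = 960.28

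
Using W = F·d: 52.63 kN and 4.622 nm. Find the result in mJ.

0.24325586 mJ

52.63 × 10^3 × 4.622 × 10^-9 = 243.25586 × 10^-6 J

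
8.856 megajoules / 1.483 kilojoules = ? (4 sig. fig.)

5972

(8.856 × 10^6) / (1.483 × 10^3) = 5.9717 × 10^3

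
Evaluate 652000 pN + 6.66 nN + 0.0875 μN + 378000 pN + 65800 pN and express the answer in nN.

In nN:
  652000 pN = 652000e-3 nN = 652
  6.66 nN → 6.66
  0.0875 μN = 0.0875e3 nN = 87.5
  378000 pN = 378000e-3 nN = 378
  65800 pN = 65800e-3 nN = 65.8
Sum: 652 + 6.66 + 87.5 + 378 + 65.8 = 1189.96

1189.96 nN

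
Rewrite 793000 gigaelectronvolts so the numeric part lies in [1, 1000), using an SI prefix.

793 teraelectronvolts

= 793 × 10^12 electronvolts; 10^12 is tera.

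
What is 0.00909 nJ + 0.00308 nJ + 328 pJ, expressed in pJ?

In pJ:
  0.00909 nJ = 0.00909 × 10^3 pJ = 9.09
  0.00308 nJ = 0.00308 × 10^3 pJ = 3.08
  328 pJ → 328
Sum: 9.09 + 3.08 + 328 = 340.17

340.17 pJ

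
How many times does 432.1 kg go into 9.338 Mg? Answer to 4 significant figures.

21.61

(9.338 × 10⁶) / (432.1 × 10³) = 0.021611 × 10³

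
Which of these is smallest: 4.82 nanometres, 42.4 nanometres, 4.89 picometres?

4.89 picometres

4.82 nanometres = 0.00000000482 metres
42.4 nanometres = 0.0000000424 metres
4.89 picometres = 0.00000000000489 metres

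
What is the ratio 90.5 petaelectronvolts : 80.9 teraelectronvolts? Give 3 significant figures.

(90.5 × 10¹⁵) / (80.9 × 10¹²) = 1.119 × 10³

1120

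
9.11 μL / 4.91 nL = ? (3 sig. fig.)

1860

(9.11e-6) / (4.91e-9) = 1.855e3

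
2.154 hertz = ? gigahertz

(no prefix) = 10^0, giga = 10^9; factor is 10^-9.
2.154 × 10^-9 = 0.000000002154

0.000000002154 gigahertz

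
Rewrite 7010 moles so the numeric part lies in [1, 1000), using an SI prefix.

7.01 kilomoles

= 7.01 × 10^3 moles; 10^3 is kilo.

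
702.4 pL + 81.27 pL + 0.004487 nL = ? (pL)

In pL:
  702.4 pL → 702.4
  81.27 pL → 81.27
  0.004487 nL = 0.004487 × 10³ pL = 4.487
Sum: 702.4 + 81.27 + 4.487 = 788.157

788.157 pL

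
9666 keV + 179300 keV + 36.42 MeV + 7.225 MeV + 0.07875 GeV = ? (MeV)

In MeV:
  9666 keV = 9666e-3 MeV = 9.666
  179300 keV = 179300e-3 MeV = 179.3
  36.42 MeV → 36.42
  7.225 MeV → 7.225
  0.07875 GeV = 0.07875e3 MeV = 78.75
Sum: 9.666 + 179.3 + 36.42 + 7.225 + 78.75 = 311.361

311.361 MeV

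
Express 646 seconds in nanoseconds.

(no prefix) = 1e0, nano = 1e-9; factor is 1e9.
646 × 1e9 = 646000000000

646000000000 nanoseconds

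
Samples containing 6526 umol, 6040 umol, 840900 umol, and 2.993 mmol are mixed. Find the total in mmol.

In mmol:
  6526 umol = 6526e-3 mmol = 6.526
  6040 umol = 6040e-3 mmol = 6.04
  840900 umol = 840900e-3 mmol = 840.9
  2.993 mmol → 2.993
Sum: 6.526 + 6.04 + 840.9 + 2.993 = 856.459

856.459 mmol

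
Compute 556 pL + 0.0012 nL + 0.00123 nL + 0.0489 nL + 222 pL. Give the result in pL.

In pL:
  556 pL → 556
  0.0012 nL = 0.0012e3 pL = 1.2
  0.00123 nL = 0.00123e3 pL = 1.23
  0.0489 nL = 0.0489e3 pL = 48.9
  222 pL → 222
Sum: 556 + 1.2 + 1.23 + 48.9 + 222 = 829.33

829.33 pL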